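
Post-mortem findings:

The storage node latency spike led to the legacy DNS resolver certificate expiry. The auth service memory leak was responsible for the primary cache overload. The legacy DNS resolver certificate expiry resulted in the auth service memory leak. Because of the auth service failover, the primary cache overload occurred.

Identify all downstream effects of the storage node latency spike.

Direct effects: the legacy DNS resolver certificate expiry.
2 steps out: the auth service memory leak.
3 steps out: the primary cache overload.
Not reachable from it: the auth service failover.

the auth service memory leak, the legacy DNS resolver certificate expiry, the primary cache overload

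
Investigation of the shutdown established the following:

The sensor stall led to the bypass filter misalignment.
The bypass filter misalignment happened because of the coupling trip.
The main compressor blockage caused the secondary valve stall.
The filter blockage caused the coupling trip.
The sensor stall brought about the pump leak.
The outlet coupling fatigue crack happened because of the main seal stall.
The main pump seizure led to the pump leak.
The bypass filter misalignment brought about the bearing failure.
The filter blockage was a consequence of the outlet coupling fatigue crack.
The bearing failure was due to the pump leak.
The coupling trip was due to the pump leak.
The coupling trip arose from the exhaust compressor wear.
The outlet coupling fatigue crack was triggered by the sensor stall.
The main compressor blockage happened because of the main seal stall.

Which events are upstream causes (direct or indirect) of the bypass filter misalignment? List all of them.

the coupling trip, the exhaust compressor wear, the filter blockage, the main pump seizure, the main seal stall, the outlet coupling fatigue crack, the pump leak, the sensor stall

Immediate causes of the bypass filter misalignment: the sensor stall, the coupling trip.
Further upstream: the main seal stall, the exhaust compressor wear, the outlet coupling fatigue crack, the main pump seizure, the filter blockage, the pump leak.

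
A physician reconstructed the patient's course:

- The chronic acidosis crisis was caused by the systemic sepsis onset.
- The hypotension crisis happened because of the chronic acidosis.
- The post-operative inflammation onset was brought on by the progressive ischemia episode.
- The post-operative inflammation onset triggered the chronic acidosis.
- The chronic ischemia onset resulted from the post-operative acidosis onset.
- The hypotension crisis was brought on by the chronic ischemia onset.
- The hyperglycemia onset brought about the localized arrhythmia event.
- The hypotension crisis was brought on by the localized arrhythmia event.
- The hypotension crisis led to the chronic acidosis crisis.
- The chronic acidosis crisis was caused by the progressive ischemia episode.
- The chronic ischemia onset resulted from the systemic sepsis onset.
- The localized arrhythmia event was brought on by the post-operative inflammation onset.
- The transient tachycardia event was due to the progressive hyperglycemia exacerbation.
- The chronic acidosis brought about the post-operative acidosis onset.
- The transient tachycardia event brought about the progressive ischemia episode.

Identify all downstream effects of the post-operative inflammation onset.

the chronic acidosis, the chronic acidosis crisis, the chronic ischemia onset, the hypotension crisis, the localized arrhythmia event, the post-operative acidosis onset

Direct effects: the chronic acidosis, the localized arrhythmia event.
2 steps out: the post-operative acidosis onset, the hypotension crisis.
3 steps out: the chronic ischemia onset, the chronic acidosis crisis.
Not reachable from it: the progressive hyperglycemia exacerbation, the transient tachycardia event, the hyperglycemia onset, the progressive ischemia episode, the systemic sepsis onset.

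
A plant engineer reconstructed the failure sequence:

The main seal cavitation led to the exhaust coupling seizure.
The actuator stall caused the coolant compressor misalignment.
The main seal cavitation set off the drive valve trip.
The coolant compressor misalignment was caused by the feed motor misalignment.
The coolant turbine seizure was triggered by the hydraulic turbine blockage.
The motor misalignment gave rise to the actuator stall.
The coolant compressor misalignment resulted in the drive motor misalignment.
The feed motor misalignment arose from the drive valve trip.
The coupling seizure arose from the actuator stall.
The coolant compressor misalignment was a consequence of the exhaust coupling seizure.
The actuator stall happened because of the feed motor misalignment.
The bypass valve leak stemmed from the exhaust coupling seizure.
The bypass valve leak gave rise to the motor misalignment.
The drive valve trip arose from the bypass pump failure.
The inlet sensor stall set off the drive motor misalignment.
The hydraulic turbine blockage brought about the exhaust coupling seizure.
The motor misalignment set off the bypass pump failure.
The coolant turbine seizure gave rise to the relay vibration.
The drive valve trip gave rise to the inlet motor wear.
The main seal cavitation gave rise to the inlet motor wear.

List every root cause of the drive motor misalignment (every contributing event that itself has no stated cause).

the hydraulic turbine blockage, the inlet sensor stall, the main seal cavitation

Tracing upstream from the drive motor misalignment: the drive motor misalignment ← the coolant compressor misalignment ← the exhaust coupling seizure ← the main seal cavitation.
A separate upstream branch: the drive motor misalignment ← the coolant compressor misalignment ← the exhaust coupling seizure ← the hydraulic turbine blockage.
A separate upstream branch: the drive motor misalignment ← the inlet sensor stall.
Each of those chain origins has no stated cause.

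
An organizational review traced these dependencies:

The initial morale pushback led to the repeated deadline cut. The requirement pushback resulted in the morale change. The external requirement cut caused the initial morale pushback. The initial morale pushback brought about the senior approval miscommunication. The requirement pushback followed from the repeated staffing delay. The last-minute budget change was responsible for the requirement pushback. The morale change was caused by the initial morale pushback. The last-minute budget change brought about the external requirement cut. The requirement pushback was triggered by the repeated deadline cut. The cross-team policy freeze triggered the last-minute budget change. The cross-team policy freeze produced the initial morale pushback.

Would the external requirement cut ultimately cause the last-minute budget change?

No

The external requirement cut leads to the initial morale pushback, the repeated deadline cut, the senior approval miscommunication, the requirement pushback, the morale change; the last-minute budget change is not among them.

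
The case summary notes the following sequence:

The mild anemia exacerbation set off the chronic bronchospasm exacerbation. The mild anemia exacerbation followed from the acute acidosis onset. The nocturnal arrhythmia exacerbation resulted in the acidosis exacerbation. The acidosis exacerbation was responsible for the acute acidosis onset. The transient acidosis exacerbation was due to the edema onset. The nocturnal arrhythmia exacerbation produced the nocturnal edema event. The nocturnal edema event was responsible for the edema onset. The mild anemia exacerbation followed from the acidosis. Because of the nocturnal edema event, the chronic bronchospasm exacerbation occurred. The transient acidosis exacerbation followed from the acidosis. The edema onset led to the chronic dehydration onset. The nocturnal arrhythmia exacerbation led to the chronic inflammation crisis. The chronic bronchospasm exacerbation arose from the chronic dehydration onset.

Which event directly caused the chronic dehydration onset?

the edema onset

Upstream contributors include the nocturnal arrhythmia exacerbation, the nocturnal edema event, but only the edema onset feeds directly into the chronic dehydration onset.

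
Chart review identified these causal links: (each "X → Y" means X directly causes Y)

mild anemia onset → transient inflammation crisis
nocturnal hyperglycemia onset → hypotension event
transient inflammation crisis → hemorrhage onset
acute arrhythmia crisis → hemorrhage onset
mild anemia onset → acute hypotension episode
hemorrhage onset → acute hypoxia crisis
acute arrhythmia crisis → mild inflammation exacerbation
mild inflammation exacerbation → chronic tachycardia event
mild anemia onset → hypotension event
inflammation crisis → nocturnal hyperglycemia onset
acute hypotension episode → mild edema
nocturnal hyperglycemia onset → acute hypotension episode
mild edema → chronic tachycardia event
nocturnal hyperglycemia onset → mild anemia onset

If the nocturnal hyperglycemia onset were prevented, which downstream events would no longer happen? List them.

Downstream of the nocturnal hyperglycemia onset: the mild anemia onset, the hypotension event, the acute hypotension episode, the mild edema, the chronic tachycardia event, the transient inflammation crisis, the hemorrhage onset, the acute hypoxia crisis.
Of those, still caused via another path: the chronic tachycardia event, the hemorrhage onset, the acute hypoxia crisis.
The remainder have no surviving cause.

the acute hypotension episode, the hypotension event, the mild anemia onset, the mild edema, the transient inflammation crisis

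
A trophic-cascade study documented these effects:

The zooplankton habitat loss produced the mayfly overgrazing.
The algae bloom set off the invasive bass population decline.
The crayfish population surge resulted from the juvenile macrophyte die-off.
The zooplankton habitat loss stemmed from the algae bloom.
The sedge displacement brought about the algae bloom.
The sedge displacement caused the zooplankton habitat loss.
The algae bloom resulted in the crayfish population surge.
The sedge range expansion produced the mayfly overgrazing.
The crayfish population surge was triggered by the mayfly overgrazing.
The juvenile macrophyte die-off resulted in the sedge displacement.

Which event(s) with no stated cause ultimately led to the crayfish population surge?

the juvenile macrophyte die-off, the sedge range expansion

Tracing upstream from the crayfish population surge: the crayfish population surge ← the juvenile macrophyte die-off.
A separate upstream branch: the crayfish population surge ← the mayfly overgrazing ← the sedge range expansion.
Each of those chain origins has no stated cause.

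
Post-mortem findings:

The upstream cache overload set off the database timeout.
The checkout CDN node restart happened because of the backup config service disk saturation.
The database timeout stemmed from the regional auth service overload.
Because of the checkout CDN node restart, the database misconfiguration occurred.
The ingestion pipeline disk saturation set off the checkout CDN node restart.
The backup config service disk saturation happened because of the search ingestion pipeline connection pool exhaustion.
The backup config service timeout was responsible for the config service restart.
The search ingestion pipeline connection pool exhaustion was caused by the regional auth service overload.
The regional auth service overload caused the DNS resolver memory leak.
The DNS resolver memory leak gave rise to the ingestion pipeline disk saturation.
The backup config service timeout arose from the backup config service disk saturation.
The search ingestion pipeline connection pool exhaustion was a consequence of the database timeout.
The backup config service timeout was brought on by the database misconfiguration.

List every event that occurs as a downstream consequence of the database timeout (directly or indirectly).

Direct effects: the search ingestion pipeline connection pool exhaustion.
2 steps out: the backup config service disk saturation.
3 steps out: the checkout CDN node restart, the backup config service timeout.
4 steps out: the database misconfiguration, the config service restart.
Not reachable from it: the regional auth service overload, the DNS resolver memory leak, the ingestion pipeline disk saturation, the upstream cache overload.

the backup config service disk saturation, the backup config service timeout, the checkout CDN node restart, the config service restart, the database misconfiguration, the search ingestion pipeline connection pool exhaustion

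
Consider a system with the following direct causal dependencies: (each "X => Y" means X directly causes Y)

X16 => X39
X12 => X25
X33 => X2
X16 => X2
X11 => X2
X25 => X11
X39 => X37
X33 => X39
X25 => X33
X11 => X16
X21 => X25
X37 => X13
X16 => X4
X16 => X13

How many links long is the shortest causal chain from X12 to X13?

Shortest chain: X12 → X25 → X11 → X16 → X13.

4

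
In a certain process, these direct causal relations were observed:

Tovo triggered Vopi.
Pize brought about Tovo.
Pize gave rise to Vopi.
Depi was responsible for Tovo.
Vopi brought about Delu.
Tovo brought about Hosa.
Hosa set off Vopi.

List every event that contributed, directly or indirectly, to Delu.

Depi, Hosa, Pize, Tovo, Vopi

Immediate cause of Delu: Vopi.
Further upstream: Pize, Depi, Tovo, Hosa.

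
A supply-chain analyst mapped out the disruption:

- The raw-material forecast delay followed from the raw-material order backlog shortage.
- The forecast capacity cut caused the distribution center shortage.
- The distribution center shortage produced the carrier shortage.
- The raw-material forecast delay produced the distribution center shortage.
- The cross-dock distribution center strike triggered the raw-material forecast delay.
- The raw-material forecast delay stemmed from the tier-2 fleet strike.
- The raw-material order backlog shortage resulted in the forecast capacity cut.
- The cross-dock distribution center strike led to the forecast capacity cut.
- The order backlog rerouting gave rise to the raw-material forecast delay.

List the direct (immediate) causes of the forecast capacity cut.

the cross-dock distribution center strike, the raw-material order backlog shortage → the forecast capacity cut with nothing further upstream stated.

the cross-dock distribution center strike, the raw-material order backlog shortage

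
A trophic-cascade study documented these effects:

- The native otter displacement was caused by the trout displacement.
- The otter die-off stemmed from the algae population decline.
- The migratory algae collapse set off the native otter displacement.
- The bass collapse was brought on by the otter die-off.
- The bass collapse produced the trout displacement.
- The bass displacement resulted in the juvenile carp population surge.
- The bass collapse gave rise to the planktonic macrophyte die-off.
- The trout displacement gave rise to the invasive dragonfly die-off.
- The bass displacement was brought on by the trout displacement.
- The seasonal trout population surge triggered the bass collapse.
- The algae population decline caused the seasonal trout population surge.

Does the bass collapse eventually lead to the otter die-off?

The bass collapse leads to the planktonic macrophyte die-off, the trout displacement, the bass displacement, the juvenile carp population surge, the invasive dragonfly die-off, the native otter displacement; the otter die-off is not among them.

No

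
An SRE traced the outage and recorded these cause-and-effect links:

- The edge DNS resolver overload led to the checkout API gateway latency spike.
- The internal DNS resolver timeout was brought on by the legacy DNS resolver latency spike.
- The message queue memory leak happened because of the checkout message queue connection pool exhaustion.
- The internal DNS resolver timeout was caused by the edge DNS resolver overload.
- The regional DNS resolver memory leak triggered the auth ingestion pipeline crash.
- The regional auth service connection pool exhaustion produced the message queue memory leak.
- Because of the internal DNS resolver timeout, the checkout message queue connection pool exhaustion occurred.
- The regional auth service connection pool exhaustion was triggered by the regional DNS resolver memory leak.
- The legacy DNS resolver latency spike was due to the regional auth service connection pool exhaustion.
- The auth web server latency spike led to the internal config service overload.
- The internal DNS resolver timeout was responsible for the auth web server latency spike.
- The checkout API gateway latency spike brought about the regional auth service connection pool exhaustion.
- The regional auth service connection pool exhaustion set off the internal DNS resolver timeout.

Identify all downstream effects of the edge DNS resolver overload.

the auth web server latency spike, the checkout API gateway latency spike, the checkout message queue connection pool exhaustion, the internal DNS resolver timeout, the internal config service overload, the legacy DNS resolver latency spike, the message queue memory leak, the regional auth service connection pool exhaustion

Direct effects: the checkout API gateway latency spike, the internal DNS resolver timeout.
2 steps out: the regional auth service connection pool exhaustion, the auth web server latency spike, the checkout message queue connection pool exhaustion.
3 steps out: the legacy DNS resolver latency spike, the internal config service overload, the message queue memory leak.
Not reachable from it: the regional DNS resolver memory leak, the auth ingestion pipeline crash.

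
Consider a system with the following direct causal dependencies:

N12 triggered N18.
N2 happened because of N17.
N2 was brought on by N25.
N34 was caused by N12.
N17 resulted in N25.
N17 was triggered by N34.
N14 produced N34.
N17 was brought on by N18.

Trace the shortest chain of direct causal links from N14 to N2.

N14 → N34
N34 → N17
N17 → N2
Length: 3 steps.

N14 → N34 → N17 → N2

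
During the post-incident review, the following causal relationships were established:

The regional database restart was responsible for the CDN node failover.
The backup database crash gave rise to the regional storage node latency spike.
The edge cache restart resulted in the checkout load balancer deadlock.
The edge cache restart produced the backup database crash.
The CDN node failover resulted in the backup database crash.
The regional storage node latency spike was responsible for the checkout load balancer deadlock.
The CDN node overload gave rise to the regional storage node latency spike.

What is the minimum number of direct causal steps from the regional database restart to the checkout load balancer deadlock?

4

Shortest chain: the regional database restart → the CDN node failover → the backup database crash → the regional storage node latency spike → the checkout load balancer deadlock.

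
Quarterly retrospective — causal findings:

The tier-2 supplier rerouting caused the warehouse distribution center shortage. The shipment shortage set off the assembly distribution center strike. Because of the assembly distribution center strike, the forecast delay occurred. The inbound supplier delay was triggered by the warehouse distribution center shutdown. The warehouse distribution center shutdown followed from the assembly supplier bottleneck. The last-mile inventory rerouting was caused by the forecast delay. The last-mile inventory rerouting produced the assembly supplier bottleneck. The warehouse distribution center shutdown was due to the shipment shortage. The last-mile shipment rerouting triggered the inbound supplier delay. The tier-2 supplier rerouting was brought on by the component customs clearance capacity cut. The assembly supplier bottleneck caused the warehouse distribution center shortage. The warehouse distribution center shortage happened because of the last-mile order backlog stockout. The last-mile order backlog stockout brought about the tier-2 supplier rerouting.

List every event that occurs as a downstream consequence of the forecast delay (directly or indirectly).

the assembly supplier bottleneck, the inbound supplier delay, the last-mile inventory rerouting, the warehouse distribution center shortage, the warehouse distribution center shutdown

Direct effects: the last-mile inventory rerouting.
2 steps out: the assembly supplier bottleneck.
3 steps out: the warehouse distribution center shutdown, the warehouse distribution center shortage.
4 steps out: the inbound supplier delay.
Not reachable from it: the shipment shortage, the assembly distribution center strike, the component customs clearance capacity cut, the last-mile order backlog stockout, the tier-2 supplier rerouting, the last-mile shipment rerouting.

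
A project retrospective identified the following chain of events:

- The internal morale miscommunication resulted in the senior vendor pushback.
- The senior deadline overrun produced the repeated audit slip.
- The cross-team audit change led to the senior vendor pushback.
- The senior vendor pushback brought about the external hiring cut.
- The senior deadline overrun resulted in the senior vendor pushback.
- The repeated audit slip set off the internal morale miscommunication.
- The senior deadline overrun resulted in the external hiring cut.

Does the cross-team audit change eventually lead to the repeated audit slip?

The cross-team audit change leads to the senior vendor pushback, the external hiring cut; the repeated audit slip is not among them.

No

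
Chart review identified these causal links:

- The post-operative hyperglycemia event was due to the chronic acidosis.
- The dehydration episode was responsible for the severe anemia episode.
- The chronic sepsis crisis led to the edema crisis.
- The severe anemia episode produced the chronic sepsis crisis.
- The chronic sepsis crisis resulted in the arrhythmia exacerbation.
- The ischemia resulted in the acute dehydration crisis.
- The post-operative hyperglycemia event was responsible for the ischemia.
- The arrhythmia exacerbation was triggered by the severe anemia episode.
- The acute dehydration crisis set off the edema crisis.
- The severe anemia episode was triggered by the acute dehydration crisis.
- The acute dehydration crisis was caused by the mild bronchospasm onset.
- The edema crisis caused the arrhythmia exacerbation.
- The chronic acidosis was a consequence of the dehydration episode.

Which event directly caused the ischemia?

Upstream contributors include the dehydration episode, the chronic acidosis, but only the post-operative hyperglycemia event feeds directly into the ischemia.

the post-operative hyperglycemia event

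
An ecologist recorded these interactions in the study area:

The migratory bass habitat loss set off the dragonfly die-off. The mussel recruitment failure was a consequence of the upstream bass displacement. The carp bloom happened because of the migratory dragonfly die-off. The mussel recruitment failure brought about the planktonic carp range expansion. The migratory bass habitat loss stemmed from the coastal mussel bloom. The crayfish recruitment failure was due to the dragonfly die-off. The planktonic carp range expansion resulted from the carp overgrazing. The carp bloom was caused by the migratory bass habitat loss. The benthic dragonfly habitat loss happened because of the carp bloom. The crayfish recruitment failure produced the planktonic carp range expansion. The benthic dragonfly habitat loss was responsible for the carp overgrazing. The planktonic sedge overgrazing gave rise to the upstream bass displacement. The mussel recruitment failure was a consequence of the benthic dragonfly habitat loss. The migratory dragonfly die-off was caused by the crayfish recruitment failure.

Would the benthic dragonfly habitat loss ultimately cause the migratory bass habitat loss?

No

The benthic dragonfly habitat loss leads to the carp overgrazing, the mussel recruitment failure, the planktonic carp range expansion; the migratory bass habitat loss is not among them.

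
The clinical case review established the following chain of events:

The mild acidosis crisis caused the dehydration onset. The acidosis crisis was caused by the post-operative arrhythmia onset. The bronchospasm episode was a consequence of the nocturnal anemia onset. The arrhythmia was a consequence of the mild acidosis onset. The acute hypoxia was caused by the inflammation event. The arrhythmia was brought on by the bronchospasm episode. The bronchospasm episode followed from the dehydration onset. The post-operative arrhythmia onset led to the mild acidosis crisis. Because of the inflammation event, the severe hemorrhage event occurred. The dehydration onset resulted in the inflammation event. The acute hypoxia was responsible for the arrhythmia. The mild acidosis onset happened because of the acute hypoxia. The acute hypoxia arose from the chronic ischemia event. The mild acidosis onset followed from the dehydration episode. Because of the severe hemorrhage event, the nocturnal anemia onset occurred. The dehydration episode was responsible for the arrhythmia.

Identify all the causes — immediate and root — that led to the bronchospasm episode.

Immediate causes of the bronchospasm episode: the dehydration onset, the nocturnal anemia onset.
Further upstream: the post-operative arrhythmia onset, the mild acidosis crisis, the inflammation event, the severe hemorrhage event.

the dehydration onset, the inflammation event, the mild acidosis crisis, the nocturnal anemia onset, the post-operative arrhythmia onset, the severe hemorrhage event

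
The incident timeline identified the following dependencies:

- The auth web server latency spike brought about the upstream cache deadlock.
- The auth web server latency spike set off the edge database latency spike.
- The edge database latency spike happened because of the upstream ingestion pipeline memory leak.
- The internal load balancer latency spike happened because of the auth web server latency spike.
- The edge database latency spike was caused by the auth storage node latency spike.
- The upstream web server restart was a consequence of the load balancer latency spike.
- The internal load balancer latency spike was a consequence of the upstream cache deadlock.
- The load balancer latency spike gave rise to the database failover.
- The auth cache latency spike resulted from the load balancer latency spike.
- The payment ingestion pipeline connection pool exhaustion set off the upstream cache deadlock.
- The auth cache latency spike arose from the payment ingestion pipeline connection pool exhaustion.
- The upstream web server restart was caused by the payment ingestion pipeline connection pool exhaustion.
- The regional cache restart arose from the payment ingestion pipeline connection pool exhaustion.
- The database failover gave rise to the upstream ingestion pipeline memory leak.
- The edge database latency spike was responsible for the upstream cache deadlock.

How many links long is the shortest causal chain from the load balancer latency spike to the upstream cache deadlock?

Shortest chain: the load balancer latency spike → the database failover → the upstream ingestion pipeline memory leak → the edge database latency spike → the upstream cache deadlock.

4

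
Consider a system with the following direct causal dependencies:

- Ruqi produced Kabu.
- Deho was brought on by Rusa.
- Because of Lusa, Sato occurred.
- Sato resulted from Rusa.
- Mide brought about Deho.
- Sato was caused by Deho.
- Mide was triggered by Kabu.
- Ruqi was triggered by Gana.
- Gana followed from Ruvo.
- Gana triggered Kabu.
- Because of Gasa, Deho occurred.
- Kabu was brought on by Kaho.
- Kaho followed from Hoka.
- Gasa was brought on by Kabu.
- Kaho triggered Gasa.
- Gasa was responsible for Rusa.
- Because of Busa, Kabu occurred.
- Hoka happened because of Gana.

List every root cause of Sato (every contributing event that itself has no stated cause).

Tracing upstream from Sato: Sato ← Rusa ← Gasa ← Kabu ← Gana ← Ruvo.
A separate upstream branch: Sato ← Rusa ← Gasa ← Kabu ← Busa.
A separate upstream branch: Sato ← Lusa.
Each of those chain origins has no stated cause.

Busa, Lusa, Ruvo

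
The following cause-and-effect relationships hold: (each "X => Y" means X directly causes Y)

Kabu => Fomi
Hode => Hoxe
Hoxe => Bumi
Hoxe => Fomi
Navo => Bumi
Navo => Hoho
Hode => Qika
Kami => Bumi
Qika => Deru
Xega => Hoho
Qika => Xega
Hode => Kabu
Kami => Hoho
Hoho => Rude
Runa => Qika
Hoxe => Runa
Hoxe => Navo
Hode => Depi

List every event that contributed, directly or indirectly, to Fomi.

Immediate causes of Fomi: Hoxe, Kabu.
Further upstream: Hode.

Hode, Hoxe, Kabu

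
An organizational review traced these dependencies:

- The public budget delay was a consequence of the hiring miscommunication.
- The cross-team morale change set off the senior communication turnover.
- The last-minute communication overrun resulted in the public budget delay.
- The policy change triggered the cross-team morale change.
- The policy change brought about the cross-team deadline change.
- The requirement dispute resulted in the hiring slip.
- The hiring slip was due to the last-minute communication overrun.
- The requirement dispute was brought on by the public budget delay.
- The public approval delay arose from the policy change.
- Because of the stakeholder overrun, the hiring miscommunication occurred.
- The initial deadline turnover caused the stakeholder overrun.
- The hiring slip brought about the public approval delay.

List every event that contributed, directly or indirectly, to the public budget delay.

Immediate causes of the public budget delay: the last-minute communication overrun, the hiring miscommunication.
Further upstream: the initial deadline turnover, the stakeholder overrun.

the hiring miscommunication, the initial deadline turnover, the last-minute communication overrun, the stakeholder overrun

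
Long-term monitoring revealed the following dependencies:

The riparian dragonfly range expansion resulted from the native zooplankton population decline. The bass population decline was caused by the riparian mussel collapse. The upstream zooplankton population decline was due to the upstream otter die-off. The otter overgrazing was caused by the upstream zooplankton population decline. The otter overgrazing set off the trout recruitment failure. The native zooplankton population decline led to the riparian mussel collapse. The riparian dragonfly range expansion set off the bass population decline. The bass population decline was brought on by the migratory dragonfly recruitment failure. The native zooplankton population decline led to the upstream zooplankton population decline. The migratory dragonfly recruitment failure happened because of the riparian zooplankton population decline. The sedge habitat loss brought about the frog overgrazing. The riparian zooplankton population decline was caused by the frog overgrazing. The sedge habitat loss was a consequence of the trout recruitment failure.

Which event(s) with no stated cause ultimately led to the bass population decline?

Tracing upstream from the bass population decline: the bass population decline ← the migratory dragonfly recruitment failure ← the riparian zooplankton population decline ← the frog overgrazing ← the sedge habitat loss ← the trout recruitment failure ← the otter overgrazing ← the upstream zooplankton population decline ← the upstream otter die-off.
A separate upstream branch: the bass population decline ← the riparian mussel collapse ← the native zooplankton population decline.
Each of those chain origins has no stated cause.

the native zooplankton population decline, the upstream otter die-off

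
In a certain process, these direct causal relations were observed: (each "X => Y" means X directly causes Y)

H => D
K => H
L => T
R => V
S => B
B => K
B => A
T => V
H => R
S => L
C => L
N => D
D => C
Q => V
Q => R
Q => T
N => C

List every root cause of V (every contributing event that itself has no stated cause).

N, Q, S

Tracing upstream from V: V ← T ← L ← S.
A separate upstream branch: V ← T ← L ← C ← N.
A separate upstream branch: V ← Q.
Each of those chain origins has no stated cause.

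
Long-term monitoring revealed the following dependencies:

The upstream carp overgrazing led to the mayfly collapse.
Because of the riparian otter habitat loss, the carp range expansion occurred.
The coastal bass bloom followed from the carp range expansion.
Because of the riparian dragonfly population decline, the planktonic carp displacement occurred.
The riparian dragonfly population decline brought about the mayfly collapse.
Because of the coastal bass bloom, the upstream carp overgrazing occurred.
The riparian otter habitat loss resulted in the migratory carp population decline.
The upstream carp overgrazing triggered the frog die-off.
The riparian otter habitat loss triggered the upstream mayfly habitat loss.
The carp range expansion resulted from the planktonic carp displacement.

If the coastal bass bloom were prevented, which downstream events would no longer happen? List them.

the frog die-off, the upstream carp overgrazing

Downstream of the coastal bass bloom: the upstream carp overgrazing, the mayfly collapse, the frog die-off.
Of those, still caused via another path: the mayfly collapse.
The remainder have no surviving cause.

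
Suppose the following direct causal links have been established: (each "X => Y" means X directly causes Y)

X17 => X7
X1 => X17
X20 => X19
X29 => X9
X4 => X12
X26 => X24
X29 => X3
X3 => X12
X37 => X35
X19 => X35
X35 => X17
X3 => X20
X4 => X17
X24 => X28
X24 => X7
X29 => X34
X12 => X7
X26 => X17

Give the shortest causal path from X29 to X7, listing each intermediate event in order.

X29 → X3 → X12 → X7

X29 → X3
X3 → X12
X12 → X7
Length: 3 steps.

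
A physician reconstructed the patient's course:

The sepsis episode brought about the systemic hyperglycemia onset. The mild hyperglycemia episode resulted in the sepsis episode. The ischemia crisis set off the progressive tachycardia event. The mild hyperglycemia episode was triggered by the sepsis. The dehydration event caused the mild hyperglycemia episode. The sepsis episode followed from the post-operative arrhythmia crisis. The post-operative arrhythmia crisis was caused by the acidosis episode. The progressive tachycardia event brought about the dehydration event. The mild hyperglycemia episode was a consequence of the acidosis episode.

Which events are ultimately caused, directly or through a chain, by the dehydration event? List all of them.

the mild hyperglycemia episode, the sepsis episode, the systemic hyperglycemia onset

Direct effects: the mild hyperglycemia episode.
2 steps out: the sepsis episode.
3 steps out: the systemic hyperglycemia onset.
Not reachable from it: the sepsis, the ischemia crisis, the progressive tachycardia event, the acidosis episode, the post-operative arrhythmia crisis.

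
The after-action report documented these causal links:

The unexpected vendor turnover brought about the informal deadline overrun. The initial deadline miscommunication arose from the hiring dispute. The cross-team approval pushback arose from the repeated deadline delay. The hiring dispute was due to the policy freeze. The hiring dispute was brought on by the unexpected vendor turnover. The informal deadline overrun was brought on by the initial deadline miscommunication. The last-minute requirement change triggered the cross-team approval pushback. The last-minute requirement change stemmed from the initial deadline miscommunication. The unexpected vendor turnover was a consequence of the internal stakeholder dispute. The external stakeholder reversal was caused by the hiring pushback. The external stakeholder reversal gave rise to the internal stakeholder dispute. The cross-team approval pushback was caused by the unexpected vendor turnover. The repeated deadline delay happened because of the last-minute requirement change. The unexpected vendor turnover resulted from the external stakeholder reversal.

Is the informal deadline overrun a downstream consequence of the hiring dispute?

Yes

There is a causal chain: the hiring dispute → the initial deadline miscommunication → the informal deadline overrun.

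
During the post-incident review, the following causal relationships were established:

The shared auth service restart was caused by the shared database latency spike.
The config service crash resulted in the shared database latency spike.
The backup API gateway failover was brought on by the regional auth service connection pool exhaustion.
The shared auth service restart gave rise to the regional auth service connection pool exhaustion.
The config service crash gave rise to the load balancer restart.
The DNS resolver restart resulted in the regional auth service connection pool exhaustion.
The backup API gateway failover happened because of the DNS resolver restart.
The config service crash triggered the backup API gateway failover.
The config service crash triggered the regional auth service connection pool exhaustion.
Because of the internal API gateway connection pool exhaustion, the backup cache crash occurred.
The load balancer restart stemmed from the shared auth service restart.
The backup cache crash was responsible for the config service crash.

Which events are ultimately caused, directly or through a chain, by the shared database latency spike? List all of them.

the backup API gateway failover, the load balancer restart, the regional auth service connection pool exhaustion, the shared auth service restart

Direct effects: the shared auth service restart.
2 steps out: the regional auth service connection pool exhaustion, the load balancer restart.
3 steps out: the backup API gateway failover.
Not reachable from it: the internal API gateway connection pool exhaustion, the backup cache crash, the config service crash, the DNS resolver restart.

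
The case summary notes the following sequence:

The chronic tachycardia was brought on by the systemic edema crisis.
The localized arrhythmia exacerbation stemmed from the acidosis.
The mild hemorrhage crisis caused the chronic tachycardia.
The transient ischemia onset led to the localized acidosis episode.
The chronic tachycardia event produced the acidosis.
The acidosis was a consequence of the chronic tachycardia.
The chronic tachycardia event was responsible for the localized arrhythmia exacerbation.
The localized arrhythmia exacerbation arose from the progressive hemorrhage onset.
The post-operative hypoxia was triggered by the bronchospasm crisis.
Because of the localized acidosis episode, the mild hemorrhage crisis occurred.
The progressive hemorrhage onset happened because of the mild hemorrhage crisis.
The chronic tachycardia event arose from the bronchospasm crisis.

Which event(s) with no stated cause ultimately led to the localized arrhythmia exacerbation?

Tracing upstream from the localized arrhythmia exacerbation: the localized arrhythmia exacerbation ← the progressive hemorrhage onset ← the mild hemorrhage crisis ← the localized acidosis episode ← the transient ischemia onset.
A separate upstream branch: the localized arrhythmia exacerbation ← the acidosis ← the chronic tachycardia ← the systemic edema crisis.
A separate upstream branch: the localized arrhythmia exacerbation ← the chronic tachycardia event ← the bronchospasm crisis.
Each of those chain origins has no stated cause.

the bronchospasm crisis, the systemic edema crisis, the transient ischemia onset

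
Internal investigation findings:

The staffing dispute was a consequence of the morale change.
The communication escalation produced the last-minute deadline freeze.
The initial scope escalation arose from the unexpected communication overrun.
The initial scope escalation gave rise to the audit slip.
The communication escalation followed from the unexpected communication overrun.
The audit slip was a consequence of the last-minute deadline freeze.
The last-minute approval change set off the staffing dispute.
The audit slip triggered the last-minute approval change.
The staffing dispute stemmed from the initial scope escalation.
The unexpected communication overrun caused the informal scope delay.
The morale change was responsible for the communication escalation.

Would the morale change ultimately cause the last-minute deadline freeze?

Yes

There is a causal chain: the morale change → the communication escalation → the last-minute deadline freeze.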